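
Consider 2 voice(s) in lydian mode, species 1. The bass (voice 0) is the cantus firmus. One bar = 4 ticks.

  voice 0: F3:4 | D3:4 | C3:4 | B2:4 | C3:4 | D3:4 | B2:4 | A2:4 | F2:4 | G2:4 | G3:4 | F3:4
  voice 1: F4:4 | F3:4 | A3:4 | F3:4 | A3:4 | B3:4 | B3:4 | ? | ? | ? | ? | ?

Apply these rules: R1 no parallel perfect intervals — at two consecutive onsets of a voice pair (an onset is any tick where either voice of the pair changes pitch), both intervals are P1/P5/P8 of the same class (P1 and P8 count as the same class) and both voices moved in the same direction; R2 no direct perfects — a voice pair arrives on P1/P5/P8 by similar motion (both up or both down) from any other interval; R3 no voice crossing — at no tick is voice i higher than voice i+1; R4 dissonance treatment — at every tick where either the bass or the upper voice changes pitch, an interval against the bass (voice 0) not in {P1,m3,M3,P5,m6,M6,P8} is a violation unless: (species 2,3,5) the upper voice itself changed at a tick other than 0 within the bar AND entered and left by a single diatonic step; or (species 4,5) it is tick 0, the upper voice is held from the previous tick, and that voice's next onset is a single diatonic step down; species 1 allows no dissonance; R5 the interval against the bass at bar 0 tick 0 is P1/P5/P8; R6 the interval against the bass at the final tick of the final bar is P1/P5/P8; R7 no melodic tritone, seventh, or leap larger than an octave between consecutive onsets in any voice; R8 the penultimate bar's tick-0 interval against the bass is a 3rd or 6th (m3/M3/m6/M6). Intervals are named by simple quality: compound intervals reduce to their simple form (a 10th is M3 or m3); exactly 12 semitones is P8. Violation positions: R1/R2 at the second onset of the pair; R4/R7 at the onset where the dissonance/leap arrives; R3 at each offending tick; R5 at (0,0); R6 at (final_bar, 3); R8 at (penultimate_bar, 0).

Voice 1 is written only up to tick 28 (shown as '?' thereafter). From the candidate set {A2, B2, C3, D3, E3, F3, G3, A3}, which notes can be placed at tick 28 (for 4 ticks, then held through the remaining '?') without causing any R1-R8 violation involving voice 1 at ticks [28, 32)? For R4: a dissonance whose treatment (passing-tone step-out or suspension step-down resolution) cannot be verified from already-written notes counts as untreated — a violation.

{}

A2: violates R1,R7
B2: violates R4
C3: violates R7
D3: violates R4
E3: violates R2
F3: violates R7
G3: violates R4
A3: violates R1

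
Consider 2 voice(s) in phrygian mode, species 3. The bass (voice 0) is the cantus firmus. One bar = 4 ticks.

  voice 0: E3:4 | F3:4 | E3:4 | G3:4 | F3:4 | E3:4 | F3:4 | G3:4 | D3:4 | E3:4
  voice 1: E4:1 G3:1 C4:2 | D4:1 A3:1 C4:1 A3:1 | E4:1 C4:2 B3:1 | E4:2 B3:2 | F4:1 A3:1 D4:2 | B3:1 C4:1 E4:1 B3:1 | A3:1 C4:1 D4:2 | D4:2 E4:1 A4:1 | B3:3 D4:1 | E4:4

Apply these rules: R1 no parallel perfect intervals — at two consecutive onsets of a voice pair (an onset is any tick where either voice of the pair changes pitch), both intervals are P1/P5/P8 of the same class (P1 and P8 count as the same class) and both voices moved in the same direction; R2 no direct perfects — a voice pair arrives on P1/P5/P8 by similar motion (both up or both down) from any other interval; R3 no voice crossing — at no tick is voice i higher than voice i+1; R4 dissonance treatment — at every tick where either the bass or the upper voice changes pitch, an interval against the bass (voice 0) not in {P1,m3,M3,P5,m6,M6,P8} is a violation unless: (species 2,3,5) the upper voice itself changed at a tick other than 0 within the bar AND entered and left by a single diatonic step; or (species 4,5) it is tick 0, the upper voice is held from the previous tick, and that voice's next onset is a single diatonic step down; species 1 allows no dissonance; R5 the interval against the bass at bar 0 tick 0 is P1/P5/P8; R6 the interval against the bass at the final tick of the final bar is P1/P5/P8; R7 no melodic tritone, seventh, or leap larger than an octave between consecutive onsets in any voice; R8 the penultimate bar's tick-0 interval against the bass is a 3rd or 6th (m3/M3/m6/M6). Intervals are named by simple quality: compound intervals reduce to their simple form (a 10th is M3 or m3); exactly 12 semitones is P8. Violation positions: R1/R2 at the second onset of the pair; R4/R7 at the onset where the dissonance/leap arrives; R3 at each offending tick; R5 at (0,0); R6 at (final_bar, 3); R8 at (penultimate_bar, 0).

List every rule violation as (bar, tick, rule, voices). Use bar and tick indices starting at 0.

(4, 0, R7, (1,))
(5, 0, R2, (0, 1))
(7, 3, R4, (0, 1))
(8, 0, R7, (1,))
(9, 0, R1, (0, 1))

bar 0: v0=E3 v1=E4 downbeat P8
bar 1: v0=F3 v1=D4 downbeat M6
bar 2: v0=E3 v1=E4 downbeat P8
bar 3: v0=G3 v1=E4 downbeat M6
bar 4: v0=F3 v1=F4 downbeat P8
bar 5: v0=E3 v1=B3 downbeat P5
bar 6: v0=F3 v1=A3 downbeat M3
bar 7: v0=G3 v1=D4 downbeat P5
bar 8: v0=D3 v1=B3 downbeat M6
bar 9: v0=E3 v1=E4 downbeat P8
  -> R7 @ bar 4 tick 0 v(1,): B3->F4 leap 6st
  -> R2 @ bar 5 tick 0 v(0, 1): F3/D4 M6 -> E3/B3 P5 similar
  -> R4 @ bar 7 tick 3 v(0, 1): G3/A4 M2 untreated
  -> R7 @ bar 8 tick 0 v(1,): A4->B3 leap 10st
  -> R1 @ bar 9 tick 0 v(0, 1): D3/D4 P8 -> E3/E4 P8 similar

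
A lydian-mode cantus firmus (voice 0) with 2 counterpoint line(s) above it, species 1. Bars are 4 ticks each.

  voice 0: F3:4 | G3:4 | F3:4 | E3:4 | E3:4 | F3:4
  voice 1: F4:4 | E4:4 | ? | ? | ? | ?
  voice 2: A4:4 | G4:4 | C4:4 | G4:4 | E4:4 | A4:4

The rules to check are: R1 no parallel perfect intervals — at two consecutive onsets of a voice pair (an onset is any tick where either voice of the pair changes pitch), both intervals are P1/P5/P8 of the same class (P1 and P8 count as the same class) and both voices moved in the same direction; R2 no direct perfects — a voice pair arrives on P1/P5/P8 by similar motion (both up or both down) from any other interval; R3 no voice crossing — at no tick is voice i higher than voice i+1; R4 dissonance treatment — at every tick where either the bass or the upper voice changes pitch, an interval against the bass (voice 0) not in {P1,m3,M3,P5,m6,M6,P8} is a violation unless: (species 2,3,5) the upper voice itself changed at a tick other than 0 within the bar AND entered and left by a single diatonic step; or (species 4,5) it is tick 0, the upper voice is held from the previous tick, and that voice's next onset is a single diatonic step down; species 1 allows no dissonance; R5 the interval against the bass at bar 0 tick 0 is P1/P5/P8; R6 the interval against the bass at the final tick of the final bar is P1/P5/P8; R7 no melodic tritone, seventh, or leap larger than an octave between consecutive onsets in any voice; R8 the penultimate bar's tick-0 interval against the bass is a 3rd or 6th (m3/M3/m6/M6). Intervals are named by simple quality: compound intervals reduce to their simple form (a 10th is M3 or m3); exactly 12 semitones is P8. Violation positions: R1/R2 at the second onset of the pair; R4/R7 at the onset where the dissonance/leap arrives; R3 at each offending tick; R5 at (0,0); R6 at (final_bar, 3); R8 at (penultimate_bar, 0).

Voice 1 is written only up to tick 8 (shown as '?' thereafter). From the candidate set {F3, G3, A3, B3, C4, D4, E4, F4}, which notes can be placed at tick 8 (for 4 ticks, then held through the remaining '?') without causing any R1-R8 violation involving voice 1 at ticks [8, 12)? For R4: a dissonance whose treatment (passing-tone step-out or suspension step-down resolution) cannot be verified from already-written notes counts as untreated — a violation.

{A3}

F3: violates R2,R7
G3: violates R4
A3: legal
B3: violates R4
C4: violates R2
D4: violates R3
E4: violates R3,R4
F4: violates R3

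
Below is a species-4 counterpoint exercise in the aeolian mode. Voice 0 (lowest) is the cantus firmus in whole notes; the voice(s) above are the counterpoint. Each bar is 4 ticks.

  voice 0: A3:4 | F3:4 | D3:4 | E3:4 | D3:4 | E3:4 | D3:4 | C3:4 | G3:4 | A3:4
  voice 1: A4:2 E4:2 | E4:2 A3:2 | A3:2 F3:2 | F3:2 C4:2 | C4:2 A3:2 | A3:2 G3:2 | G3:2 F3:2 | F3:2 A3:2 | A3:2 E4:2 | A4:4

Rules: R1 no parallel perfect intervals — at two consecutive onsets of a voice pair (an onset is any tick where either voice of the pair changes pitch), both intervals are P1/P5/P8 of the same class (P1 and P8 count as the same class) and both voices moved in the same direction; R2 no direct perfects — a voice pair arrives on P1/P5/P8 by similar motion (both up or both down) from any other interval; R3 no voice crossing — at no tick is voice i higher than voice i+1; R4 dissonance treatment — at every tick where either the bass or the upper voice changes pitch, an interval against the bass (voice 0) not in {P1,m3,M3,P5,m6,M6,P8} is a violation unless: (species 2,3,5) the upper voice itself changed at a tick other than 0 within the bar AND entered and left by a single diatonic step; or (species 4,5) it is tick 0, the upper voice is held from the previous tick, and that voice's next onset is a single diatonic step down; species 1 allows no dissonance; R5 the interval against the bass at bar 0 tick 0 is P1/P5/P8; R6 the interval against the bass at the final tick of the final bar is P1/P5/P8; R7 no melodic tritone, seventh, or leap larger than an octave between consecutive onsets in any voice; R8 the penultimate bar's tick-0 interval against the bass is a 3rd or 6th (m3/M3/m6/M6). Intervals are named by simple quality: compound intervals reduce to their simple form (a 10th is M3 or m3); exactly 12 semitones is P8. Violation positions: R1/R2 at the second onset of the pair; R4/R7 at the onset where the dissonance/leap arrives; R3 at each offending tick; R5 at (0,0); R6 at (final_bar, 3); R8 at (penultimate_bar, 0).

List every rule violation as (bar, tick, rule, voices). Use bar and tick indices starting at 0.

(1, 0, R4, (0, 1))
(3, 0, R4, (0, 1))
(4, 0, R4, (0, 1))
(7, 0, R4, (0, 1))
(8, 0, R4, (0, 1))
(8, 0, R8, (0, 1))
(9, 0, R2, (0, 1))

bar 0: v0=A3 v1=A4 downbeat P8
bar 1: v0=F3 v1=E4 downbeat M7
bar 2: v0=D3 v1=A3 downbeat P5
bar 3: v0=E3 v1=F3 downbeat m2
bar 4: v0=D3 v1=C4 downbeat m7
bar 5: v0=E3 v1=A3 downbeat P4
bar 6: v0=D3 v1=G3 downbeat P4
bar 7: v0=C3 v1=F3 downbeat P4
bar 8: v0=G3 v1=A3 downbeat M2
bar 9: v0=A3 v1=A4 downbeat P8
  -> R4 @ bar 1 tick 0 v(0, 1): F3/E4 M7 untreated
  -> R4 @ bar 3 tick 0 v(0, 1): E3/F3 m2 untreated
  -> R4 @ bar 4 tick 0 v(0, 1): D3/C4 m7 untreated
  -> R4 @ bar 7 tick 0 v(0, 1): C3/F3 P4 untreated
  -> R4 @ bar 8 tick 0 v(0, 1): G3/A3 M2 untreated
  -> R8 @ bar 8 tick 0 v(0, 1): penult M2 not 3rd/6th
  -> R2 @ bar 9 tick 0 v(0, 1): G3/E4 M6 -> A3/A4 P8 similar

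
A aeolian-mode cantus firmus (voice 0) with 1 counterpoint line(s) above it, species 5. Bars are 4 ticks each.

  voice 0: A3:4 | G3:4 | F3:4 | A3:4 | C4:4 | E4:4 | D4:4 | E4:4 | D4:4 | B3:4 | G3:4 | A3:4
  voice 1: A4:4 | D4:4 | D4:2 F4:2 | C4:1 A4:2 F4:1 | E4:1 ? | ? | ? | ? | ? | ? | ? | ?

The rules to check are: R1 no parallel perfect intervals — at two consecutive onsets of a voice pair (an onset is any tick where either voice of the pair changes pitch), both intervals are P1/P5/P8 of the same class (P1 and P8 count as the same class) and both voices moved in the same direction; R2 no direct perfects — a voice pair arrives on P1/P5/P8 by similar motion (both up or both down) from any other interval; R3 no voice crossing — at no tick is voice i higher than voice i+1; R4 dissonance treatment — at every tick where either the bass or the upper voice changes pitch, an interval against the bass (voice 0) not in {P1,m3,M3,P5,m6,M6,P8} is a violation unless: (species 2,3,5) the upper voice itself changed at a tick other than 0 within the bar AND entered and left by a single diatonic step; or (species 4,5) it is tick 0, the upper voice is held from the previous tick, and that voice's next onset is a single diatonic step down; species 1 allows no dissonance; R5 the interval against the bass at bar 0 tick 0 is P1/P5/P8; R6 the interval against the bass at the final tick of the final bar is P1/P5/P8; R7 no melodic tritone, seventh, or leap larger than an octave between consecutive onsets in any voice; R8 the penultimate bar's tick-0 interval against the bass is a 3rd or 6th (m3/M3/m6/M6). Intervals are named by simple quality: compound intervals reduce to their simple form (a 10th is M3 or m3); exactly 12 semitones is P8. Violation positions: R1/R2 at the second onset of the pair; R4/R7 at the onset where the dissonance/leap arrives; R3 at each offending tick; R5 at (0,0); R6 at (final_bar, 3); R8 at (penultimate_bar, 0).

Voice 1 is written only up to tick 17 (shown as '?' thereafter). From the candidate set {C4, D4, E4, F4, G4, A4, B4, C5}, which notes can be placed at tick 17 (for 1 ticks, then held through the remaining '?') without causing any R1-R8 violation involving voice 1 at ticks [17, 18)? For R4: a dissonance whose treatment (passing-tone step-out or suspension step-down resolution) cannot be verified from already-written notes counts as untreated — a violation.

{A4, C4, C5, E4, G4}

C4: legal
D4: violates R4
E4: legal
F4: violates R4
G4: legal
A4: legal
B4: violates R4
C5: legal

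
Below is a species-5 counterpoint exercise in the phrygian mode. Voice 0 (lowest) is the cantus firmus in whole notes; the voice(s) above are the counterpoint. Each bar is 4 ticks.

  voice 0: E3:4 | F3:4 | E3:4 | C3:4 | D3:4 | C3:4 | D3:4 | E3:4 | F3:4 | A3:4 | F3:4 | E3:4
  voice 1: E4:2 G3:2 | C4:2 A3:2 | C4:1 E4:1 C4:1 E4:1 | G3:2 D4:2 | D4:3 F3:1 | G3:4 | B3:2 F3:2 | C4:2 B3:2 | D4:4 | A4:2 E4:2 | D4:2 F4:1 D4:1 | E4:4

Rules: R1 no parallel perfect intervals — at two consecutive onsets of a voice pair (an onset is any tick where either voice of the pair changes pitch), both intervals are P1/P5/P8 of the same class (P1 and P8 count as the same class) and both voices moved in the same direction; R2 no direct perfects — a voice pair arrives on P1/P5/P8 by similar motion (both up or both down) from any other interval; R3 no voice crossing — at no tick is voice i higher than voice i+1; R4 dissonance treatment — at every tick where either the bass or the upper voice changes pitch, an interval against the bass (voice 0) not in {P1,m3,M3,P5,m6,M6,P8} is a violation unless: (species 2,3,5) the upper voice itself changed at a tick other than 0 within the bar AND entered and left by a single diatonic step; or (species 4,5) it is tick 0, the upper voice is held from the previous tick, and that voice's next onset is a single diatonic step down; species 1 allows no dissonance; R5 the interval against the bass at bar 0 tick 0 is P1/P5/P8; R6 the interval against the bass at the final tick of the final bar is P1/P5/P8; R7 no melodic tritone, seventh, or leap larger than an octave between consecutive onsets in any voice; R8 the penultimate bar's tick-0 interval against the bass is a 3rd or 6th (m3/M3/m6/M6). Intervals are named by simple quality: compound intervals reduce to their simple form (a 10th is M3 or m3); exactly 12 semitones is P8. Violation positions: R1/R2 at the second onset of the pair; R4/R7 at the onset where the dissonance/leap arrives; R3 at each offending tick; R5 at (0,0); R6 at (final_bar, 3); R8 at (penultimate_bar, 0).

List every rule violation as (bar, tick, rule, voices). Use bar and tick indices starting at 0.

bar 0: v0=E3 v1=E4 downbeat P8
bar 1: v0=F3 v1=C4 downbeat P5
bar 2: v0=E3 v1=C4 downbeat m6
bar 3: v0=C3 v1=G3 downbeat P5
bar 4: v0=D3 v1=D4 downbeat P8
bar 5: v0=C3 v1=G3 downbeat P5
bar 6: v0=D3 v1=B3 downbeat M6
bar 7: v0=E3 v1=C4 downbeat m6
bar 8: v0=F3 v1=D4 downbeat M6
bar 9: v0=A3 v1=A4 downbeat P8
bar 10: v0=F3 v1=D4 downbeat M6
bar 11: v0=E3 v1=E4 downbeat P8
  -> R2 @ bar 1 tick 0 v(0, 1): E3/G3 m3 -> F3/C4 P5 similar
  -> R2 @ bar 3 tick 0 v(0, 1): E3/E4 P8 -> C3/G3 P5 similar
  -> R4 @ bar 3 tick 2 v(0, 1): C3/D4 M2 untreated
  -> R7 @ bar 6 tick 2 v(1,): B3->F3 leap 6st
  -> R2 @ bar 9 tick 0 v(0, 1): F3/D4 M6 -> A3/A4 P8 similar

(1, 0, R2, (0, 1))
(3, 0, R2, (0, 1))
(3, 2, R4, (0, 1))
(6, 2, R7, (1,))
(9, 0, R2, (0, 1))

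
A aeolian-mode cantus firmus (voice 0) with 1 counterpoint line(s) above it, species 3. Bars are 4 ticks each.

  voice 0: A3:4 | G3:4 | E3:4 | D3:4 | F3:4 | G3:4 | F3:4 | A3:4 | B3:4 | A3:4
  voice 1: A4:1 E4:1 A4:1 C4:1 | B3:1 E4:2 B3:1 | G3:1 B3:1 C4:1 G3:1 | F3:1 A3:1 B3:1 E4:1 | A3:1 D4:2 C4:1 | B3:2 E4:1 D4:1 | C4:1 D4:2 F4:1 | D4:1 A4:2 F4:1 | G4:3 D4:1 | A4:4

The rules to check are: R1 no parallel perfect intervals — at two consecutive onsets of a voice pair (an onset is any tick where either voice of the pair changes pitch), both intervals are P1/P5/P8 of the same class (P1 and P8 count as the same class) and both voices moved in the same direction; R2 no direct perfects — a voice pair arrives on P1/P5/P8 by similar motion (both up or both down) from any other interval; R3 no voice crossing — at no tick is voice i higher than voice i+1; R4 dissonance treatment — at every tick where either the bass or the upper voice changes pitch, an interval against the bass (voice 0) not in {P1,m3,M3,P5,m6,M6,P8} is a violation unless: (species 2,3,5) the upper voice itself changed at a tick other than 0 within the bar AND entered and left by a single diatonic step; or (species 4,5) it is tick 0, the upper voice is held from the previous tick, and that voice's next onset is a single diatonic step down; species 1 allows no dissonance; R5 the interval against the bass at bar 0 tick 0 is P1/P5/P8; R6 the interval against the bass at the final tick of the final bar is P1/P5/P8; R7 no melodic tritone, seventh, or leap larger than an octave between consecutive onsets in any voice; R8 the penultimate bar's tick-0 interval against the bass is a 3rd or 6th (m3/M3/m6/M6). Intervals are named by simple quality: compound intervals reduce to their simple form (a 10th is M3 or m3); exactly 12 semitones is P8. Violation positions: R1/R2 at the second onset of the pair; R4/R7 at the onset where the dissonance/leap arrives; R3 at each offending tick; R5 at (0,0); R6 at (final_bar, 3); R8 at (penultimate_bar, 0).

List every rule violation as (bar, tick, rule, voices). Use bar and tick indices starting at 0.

(3, 3, R4, (0, 1))
(6, 0, R1, (0, 1))
(7, 0, R4, (0, 1))

bar 0: v0=A3 v1=A4 downbeat P8
bar 1: v0=G3 v1=B3 downbeat M3
bar 2: v0=E3 v1=G3 downbeat m3
bar 3: v0=D3 v1=F3 downbeat m3
bar 4: v0=F3 v1=A3 downbeat M3
bar 5: v0=G3 v1=B3 downbeat M3
bar 6: v0=F3 v1=C4 downbeat P5
bar 7: v0=A3 v1=D4 downbeat P4
bar 8: v0=B3 v1=G4 downbeat m6
bar 9: v0=A3 v1=A4 downbeat P8
  -> R4 @ bar 3 tick 3 v(0, 1): D3/E4 M2 untreated
  -> R1 @ bar 6 tick 0 v(0, 1): G3/D4 P5 -> F3/C4 P5 similar
  -> R4 @ bar 7 tick 0 v(0, 1): A3/D4 P4 untreated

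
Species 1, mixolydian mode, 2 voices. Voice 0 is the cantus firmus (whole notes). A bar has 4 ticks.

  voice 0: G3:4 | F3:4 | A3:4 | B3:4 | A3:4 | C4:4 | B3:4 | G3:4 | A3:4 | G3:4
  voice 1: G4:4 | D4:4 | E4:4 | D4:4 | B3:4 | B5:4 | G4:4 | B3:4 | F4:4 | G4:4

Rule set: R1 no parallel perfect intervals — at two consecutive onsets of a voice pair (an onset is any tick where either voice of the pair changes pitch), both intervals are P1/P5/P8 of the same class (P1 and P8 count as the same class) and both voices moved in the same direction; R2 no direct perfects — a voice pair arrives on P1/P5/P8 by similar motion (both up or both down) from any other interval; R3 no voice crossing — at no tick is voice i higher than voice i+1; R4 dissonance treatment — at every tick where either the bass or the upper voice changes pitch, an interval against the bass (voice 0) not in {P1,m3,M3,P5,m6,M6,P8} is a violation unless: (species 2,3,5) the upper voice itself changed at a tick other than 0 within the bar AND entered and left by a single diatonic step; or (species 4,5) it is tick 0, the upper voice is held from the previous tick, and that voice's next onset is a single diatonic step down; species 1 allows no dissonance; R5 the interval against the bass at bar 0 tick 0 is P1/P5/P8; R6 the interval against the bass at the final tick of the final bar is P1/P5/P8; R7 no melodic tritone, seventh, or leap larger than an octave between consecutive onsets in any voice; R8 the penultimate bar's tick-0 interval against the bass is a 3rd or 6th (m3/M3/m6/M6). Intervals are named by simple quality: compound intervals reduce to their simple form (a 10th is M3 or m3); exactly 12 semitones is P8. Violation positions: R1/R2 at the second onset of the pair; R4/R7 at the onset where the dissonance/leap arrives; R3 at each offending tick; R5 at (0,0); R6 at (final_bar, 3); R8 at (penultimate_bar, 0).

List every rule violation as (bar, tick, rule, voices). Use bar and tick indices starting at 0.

(2, 0, R2, (0, 1))
(4, 0, R4, (0, 1))
(5, 0, R4, (0, 1))
(5, 0, R7, (1,))
(6, 0, R7, (1,))
(8, 0, R7, (1,))

bar 0: v0=G3 v1=G4 downbeat P8
bar 1: v0=F3 v1=D4 downbeat M6
bar 2: v0=A3 v1=E4 downbeat P5
bar 3: v0=B3 v1=D4 downbeat m3
bar 4: v0=A3 v1=B3 downbeat M2
bar 5: v0=C4 v1=B5 downbeat M7
bar 6: v0=B3 v1=G4 downbeat m6
bar 7: v0=G3 v1=B3 downbeat M3
bar 8: v0=A3 v1=F4 downbeat m6
bar 9: v0=G3 v1=G4 downbeat P8
  -> R2 @ bar 2 tick 0 v(0, 1): F3/D4 M6 -> A3/E4 P5 similar
  -> R4 @ bar 4 tick 0 v(0, 1): A3/B3 M2 untreated
  -> R4 @ bar 5 tick 0 v(0, 1): C4/B5 M7 untreated
  -> R7 @ bar 5 tick 0 v(1,): B3->B5 leap 24st
  -> R7 @ bar 6 tick 0 v(1,): B5->G4 leap 16st
  -> R7 @ bar 8 tick 0 v(1,): B3->F4 leap 6st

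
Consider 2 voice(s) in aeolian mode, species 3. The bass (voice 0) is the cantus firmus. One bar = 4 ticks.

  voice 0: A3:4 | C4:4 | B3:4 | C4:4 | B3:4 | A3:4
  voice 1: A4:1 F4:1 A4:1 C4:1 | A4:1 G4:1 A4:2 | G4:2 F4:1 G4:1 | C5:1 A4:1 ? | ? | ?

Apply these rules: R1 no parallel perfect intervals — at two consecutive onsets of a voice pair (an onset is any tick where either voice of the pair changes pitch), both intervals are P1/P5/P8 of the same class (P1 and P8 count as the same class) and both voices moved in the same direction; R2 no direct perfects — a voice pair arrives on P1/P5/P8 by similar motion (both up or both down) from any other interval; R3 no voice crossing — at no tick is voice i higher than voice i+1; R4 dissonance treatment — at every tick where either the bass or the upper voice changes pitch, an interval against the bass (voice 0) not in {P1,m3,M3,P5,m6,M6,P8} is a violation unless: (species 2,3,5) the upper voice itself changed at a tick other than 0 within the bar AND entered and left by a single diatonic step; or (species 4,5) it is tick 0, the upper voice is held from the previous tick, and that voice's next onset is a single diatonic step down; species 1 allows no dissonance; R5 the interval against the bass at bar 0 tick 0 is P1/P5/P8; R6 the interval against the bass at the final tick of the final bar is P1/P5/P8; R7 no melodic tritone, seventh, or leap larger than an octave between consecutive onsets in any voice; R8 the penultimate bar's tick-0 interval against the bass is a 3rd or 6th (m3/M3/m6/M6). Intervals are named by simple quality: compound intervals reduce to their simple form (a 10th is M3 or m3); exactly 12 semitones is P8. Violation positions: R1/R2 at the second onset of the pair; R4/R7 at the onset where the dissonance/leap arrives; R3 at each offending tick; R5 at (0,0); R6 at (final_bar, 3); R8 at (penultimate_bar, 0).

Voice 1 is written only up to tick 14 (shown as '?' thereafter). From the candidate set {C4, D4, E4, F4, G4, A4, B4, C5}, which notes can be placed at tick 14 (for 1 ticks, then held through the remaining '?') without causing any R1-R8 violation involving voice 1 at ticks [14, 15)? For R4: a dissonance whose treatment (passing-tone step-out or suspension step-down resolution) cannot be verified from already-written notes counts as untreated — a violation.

C4: legal
D4: violates R4
E4: legal
F4: violates R4
G4: legal
A4: legal
B4: violates R4
C5: legal

{A4, C4, C5, E4, G4}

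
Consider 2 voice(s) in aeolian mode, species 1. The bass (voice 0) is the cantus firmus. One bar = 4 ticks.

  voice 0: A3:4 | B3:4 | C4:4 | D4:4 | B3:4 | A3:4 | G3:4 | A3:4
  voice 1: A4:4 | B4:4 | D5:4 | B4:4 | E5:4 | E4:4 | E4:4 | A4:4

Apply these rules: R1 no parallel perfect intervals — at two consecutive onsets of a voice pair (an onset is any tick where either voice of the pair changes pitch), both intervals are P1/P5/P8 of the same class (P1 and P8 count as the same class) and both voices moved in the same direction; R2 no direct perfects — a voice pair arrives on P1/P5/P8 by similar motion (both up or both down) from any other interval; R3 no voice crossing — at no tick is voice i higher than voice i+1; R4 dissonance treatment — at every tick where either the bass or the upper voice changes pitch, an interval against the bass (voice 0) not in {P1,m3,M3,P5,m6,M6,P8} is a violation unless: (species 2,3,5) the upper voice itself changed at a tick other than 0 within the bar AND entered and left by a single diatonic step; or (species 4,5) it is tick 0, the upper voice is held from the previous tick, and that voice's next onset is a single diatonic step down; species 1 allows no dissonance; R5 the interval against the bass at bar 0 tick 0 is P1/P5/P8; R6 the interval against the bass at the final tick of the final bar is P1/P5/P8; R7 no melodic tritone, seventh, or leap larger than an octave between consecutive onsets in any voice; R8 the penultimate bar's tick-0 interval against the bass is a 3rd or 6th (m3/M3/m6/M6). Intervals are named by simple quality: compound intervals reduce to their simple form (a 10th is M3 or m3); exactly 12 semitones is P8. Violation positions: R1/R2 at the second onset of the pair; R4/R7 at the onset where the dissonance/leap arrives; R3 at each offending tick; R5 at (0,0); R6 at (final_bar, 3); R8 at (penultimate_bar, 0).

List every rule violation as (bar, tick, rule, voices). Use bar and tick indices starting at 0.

(1, 0, R1, (0, 1))
(2, 0, R4, (0, 1))
(4, 0, R4, (0, 1))
(5, 0, R2, (0, 1))
(7, 0, R2, (0, 1))

bar 0: v0=A3 v1=A4 downbeat P8
bar 1: v0=B3 v1=B4 downbeat P8
bar 2: v0=C4 v1=D5 downbeat M2
bar 3: v0=D4 v1=B4 downbeat M6
bar 4: v0=B3 v1=E5 downbeat P4
bar 5: v0=A3 v1=E4 downbeat P5
bar 6: v0=G3 v1=E4 downbeat M6
bar 7: v0=A3 v1=A4 downbeat P8
  -> R1 @ bar 1 tick 0 v(0, 1): A3/A4 P8 -> B3/B4 P8 similar
  -> R4 @ bar 2 tick 0 v(0, 1): C4/D5 M2 untreated
  -> R4 @ bar 4 tick 0 v(0, 1): B3/E5 P4 untreated
  -> R2 @ bar 5 tick 0 v(0, 1): B3/E5 P4 -> A3/E4 P5 similar
  -> R2 @ bar 7 tick 0 v(0, 1): G3/E4 M6 -> A3/A4 P8 similar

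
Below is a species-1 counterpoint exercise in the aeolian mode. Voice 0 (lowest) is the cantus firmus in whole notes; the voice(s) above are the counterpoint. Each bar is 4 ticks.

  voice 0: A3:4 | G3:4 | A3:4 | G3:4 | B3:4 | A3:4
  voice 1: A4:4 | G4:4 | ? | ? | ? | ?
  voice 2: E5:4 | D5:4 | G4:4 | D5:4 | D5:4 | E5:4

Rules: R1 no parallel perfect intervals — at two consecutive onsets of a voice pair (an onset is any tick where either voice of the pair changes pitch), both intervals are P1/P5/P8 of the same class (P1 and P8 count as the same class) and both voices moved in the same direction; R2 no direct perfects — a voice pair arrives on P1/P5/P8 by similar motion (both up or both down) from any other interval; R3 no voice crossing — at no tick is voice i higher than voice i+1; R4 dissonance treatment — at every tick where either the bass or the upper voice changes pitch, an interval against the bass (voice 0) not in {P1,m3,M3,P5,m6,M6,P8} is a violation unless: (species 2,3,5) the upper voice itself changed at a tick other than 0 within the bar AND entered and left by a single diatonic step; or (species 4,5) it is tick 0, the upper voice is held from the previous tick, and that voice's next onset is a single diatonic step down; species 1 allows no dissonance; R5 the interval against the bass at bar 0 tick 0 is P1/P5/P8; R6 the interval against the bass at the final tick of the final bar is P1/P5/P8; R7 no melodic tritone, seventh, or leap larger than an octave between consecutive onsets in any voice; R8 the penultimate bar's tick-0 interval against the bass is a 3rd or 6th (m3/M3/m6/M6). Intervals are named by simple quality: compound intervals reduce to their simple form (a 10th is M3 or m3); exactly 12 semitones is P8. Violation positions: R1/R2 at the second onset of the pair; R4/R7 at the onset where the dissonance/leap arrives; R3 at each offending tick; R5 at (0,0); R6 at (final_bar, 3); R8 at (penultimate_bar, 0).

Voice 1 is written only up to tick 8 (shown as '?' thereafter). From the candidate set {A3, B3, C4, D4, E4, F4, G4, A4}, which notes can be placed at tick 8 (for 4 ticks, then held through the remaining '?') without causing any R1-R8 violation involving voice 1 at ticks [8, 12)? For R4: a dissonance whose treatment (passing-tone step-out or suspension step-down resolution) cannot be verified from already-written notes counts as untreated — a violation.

{E4, F4}

A3: violates R7
B3: violates R4
C4: violates R1
D4: violates R4
E4: legal
F4: legal
G4: violates R4
A4: violates R1,R3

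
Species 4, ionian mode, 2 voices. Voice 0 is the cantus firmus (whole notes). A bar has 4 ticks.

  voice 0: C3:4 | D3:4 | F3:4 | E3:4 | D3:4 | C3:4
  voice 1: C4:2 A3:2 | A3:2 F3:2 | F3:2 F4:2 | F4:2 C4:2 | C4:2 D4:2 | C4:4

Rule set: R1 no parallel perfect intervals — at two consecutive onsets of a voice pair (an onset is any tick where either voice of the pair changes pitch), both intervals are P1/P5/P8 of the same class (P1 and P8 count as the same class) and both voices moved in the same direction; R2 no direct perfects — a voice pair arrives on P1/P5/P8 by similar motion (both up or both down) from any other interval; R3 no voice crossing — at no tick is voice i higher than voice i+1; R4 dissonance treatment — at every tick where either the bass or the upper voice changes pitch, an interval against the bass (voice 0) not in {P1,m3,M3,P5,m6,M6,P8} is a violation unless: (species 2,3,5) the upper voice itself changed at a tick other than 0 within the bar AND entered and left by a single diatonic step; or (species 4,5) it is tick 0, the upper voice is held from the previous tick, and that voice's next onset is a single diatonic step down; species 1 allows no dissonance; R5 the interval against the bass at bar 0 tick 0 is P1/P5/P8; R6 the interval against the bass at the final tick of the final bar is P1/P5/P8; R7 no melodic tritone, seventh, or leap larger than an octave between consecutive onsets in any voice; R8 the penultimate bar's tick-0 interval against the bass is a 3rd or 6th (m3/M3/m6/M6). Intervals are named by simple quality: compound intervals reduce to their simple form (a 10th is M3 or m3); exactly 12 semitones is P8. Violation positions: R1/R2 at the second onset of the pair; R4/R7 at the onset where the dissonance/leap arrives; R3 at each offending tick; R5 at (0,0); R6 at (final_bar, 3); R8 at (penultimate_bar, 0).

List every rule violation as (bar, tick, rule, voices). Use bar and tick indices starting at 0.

bar 0: v0=C3 v1=C4 downbeat P8
bar 1: v0=D3 v1=A3 downbeat P5
bar 2: v0=F3 v1=F3 downbeat P1
bar 3: v0=E3 v1=F4 downbeat m2
bar 4: v0=D3 v1=C4 downbeat m7
bar 5: v0=C3 v1=C4 downbeat P8
  -> R4 @ bar 3 tick 0 v(0, 1): E3/F4 m2 untreated
  -> R4 @ bar 4 tick 0 v(0, 1): D3/C4 m7 untreated
  -> R8 @ bar 4 tick 0 v(0, 1): penult m7 not 3rd/6th
  -> R1 @ bar 5 tick 0 v(0, 1): D3/D4 P8 -> C3/C4 P8 similar

(3, 0, R4, (0, 1))
(4, 0, R4, (0, 1))
(4, 0, R8, (0, 1))
(5, 0, R1, (0, 1))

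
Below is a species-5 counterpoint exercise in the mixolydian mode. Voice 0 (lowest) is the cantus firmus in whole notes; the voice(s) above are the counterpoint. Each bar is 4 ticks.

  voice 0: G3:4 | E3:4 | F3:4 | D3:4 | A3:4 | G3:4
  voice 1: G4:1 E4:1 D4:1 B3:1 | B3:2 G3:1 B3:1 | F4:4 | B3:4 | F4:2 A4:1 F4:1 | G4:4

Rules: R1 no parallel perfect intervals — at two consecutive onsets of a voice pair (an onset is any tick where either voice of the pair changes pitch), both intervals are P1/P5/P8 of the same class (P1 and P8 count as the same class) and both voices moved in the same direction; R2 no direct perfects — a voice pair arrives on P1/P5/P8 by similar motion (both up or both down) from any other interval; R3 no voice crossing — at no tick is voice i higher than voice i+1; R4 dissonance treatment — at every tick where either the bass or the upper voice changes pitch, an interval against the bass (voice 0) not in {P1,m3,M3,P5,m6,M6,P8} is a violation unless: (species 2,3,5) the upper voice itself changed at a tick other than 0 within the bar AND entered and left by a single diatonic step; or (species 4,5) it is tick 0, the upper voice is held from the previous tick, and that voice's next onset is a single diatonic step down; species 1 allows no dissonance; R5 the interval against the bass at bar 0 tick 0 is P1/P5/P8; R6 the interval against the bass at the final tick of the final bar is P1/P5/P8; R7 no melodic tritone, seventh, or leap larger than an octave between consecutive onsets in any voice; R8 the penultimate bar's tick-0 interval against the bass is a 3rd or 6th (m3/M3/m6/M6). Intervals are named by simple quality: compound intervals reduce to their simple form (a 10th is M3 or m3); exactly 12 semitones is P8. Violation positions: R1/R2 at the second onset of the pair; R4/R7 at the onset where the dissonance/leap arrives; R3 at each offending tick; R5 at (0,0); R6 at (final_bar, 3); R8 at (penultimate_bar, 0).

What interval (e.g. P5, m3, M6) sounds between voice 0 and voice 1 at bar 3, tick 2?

voice 0=D3 voice 1=B3 -> M6

M6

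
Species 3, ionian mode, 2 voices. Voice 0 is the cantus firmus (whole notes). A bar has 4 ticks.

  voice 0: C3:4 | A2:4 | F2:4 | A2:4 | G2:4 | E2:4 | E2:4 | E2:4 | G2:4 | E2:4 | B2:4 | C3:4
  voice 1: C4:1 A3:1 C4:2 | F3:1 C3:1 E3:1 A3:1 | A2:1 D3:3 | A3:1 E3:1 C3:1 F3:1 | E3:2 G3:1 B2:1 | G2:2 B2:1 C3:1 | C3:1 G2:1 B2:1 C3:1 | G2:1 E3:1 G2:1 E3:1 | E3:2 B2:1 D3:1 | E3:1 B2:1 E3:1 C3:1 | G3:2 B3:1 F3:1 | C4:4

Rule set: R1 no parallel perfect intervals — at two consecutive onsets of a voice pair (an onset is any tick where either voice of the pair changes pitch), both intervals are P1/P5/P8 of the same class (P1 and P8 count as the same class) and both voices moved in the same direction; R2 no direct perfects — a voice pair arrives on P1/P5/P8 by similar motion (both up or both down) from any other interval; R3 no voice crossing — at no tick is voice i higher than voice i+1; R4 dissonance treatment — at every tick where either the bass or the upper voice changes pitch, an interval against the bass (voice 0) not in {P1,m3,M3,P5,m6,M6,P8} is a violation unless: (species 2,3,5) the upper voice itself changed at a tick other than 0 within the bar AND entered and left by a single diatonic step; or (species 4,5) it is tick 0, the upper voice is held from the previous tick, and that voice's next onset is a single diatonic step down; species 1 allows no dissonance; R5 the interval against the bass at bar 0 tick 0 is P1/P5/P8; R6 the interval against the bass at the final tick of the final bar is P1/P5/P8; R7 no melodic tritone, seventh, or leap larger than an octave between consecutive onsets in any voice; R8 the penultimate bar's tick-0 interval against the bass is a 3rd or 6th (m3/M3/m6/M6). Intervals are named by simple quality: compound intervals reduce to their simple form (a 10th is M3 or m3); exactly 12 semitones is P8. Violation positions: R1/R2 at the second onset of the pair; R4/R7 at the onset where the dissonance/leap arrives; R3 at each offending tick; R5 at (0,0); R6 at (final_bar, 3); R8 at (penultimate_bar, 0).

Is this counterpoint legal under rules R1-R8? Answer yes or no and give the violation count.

No (4 violations)

bar 0: v0=C3 v1=C4 (P8)
bar 1: v0=A2 v1=F3 (m6)
bar 2: v0=F2 v1=A2 (M3)
bar 3: v0=A2 v1=A3 (P8)
bar 4: v0=G2 v1=E3 (M6)
bar 5: v0=E2 v1=G2 (m3)
bar 6: v0=E2 v1=C3 (m6)
bar 7: v0=E2 v1=G2 (m3)
bar 8: v0=G2 v1=E3 (M6)
bar 9: v0=E2 v1=E3 (P8)
bar 10: v0=B2 v1=G3 (m6)
bar 11: v0=C3 v1=C4 (P8)
  R2 @ bar3.0: F2/D3 M6 -> A2/A3 P8 similar
  R4 @ bar10.3: B2/F3 TT untreated
  R7 @ bar10.3: B3->F3 leap 6st
  R2 @ bar11.0: B2/F3 TT -> C3/C4 P8 similar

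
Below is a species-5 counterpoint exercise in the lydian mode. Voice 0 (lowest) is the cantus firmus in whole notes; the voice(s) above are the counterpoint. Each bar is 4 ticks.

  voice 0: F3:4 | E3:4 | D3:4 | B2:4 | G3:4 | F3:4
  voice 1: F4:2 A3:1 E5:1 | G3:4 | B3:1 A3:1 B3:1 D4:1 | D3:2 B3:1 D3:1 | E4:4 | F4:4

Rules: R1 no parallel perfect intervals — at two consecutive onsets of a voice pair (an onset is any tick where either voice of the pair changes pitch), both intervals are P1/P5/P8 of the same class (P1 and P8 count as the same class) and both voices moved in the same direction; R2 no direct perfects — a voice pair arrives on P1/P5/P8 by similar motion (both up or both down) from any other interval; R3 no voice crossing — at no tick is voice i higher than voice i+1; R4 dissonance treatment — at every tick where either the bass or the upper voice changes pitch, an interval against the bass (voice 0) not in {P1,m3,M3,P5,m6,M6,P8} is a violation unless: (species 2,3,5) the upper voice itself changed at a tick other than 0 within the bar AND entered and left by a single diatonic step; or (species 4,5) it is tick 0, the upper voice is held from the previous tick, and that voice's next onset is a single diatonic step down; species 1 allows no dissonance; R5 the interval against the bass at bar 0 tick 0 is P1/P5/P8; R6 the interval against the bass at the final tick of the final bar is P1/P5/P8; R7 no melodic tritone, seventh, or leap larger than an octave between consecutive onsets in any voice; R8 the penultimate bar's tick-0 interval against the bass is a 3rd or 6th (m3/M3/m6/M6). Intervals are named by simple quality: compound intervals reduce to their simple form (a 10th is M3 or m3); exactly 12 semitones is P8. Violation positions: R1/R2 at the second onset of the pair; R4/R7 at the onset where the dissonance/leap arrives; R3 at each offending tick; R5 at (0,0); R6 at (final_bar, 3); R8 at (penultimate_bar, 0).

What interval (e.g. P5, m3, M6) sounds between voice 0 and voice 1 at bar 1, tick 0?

voice 0=E3 voice 1=G3 -> m3

m3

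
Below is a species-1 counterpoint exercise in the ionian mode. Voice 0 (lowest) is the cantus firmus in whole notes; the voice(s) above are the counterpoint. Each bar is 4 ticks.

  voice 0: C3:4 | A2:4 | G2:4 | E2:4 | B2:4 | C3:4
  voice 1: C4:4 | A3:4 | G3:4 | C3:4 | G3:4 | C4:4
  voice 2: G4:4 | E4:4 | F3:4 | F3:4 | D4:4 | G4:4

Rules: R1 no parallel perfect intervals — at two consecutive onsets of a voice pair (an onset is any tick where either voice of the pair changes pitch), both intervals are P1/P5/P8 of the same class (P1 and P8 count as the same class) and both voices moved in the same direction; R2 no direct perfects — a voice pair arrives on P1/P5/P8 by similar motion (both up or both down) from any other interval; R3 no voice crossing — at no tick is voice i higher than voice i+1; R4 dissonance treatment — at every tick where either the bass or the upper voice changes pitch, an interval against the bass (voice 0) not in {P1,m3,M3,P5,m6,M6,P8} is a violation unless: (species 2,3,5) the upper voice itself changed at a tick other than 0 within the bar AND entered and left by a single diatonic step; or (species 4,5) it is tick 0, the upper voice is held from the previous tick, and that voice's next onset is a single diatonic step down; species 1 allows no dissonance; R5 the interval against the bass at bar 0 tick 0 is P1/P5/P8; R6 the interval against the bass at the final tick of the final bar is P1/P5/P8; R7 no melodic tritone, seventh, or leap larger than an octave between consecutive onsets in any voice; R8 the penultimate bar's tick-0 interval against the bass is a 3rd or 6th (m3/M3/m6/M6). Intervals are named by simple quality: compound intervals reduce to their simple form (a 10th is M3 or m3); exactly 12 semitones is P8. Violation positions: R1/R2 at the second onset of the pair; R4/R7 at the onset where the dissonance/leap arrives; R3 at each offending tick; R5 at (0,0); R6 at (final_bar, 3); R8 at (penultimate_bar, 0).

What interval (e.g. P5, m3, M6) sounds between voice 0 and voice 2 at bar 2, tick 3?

m7

voice 0=G2 voice 2=F3 -> m7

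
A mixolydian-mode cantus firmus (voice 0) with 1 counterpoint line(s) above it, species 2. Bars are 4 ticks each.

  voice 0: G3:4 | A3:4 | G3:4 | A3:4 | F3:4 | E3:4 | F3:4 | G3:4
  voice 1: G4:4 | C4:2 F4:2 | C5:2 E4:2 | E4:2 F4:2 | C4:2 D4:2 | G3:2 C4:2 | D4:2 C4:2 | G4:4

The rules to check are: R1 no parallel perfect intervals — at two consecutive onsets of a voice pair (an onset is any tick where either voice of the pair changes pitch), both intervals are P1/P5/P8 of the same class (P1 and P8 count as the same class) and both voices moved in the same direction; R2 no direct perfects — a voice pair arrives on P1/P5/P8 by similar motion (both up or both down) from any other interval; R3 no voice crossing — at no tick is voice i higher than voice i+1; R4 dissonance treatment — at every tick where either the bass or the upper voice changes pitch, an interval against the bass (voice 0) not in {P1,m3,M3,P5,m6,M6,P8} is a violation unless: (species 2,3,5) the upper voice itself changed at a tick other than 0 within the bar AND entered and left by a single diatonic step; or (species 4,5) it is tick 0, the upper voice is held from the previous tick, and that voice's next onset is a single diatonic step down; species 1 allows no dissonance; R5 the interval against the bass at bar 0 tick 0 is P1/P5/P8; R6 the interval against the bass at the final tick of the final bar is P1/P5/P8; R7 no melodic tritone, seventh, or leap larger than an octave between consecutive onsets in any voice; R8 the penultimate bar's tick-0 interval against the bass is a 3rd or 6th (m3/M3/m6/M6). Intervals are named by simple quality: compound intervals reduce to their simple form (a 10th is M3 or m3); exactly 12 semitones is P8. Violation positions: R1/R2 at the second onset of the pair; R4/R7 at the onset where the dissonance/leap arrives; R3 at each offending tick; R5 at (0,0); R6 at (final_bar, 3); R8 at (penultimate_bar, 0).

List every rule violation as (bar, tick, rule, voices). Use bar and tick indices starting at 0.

(2, 0, R4, (0, 1))
(4, 0, R2, (0, 1))
(7, 0, R2, (0, 1))

bar 0: v0=G3 v1=G4 downbeat P8
bar 1: v0=A3 v1=C4 downbeat m3
bar 2: v0=G3 v1=C5 downbeat P4
bar 3: v0=A3 v1=E4 downbeat P5
bar 4: v0=F3 v1=C4 downbeat P5
bar 5: v0=E3 v1=G3 downbeat m3
bar 6: v0=F3 v1=D4 downbeat M6
bar 7: v0=G3 v1=G4 downbeat P8
  -> R4 @ bar 2 tick 0 v(0, 1): G3/C5 P4 untreated
  -> R2 @ bar 4 tick 0 v(0, 1): A3/F4 m6 -> F3/C4 P5 similar
  -> R2 @ bar 7 tick 0 v(0, 1): F3/C4 P5 -> G3/G4 P8 similar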